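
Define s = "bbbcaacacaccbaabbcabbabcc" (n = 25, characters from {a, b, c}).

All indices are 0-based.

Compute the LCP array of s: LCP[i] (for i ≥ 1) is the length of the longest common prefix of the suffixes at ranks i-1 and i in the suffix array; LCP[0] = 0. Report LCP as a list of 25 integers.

rank | idx | suffix
   0 |  13 | aabbcabbabcc
   1 |   4 | aacacaccbaabbcabbabcc
   2 |  18 | abbabcc
   3 |  14 | abbcabbabcc
   4 |  21 | abcc
   5 |   5 | acacaccbaabbcabbabcc
   6 |   7 | acaccbaabbcabbabcc
   7 |   9 | accbaabbcabbabcc
   8 |  12 | baabbcabbabcc
   9 |  20 | babcc
  10 |  19 | bbabcc
  11 |   0 | bbbcaacacaccbaabbcabbabcc
  12 |   1 | bbcaacacaccbaabbcabbabcc
  13 |  15 | bbcabbabcc
  14 |   2 | bcaacacaccbaabbcabbabcc
  15 |  16 | bcabbabcc
  16 |  22 | bcc
  17 |  24 | c
  18 |   3 | caacacaccbaabbcabbabcc
  19 |  17 | cabbabcc
  20 |   6 | cacaccbaabbcabbabcc
  21 |   8 | caccbaabbcabbabcc
  22 |  11 | cbaabbcabbabcc
  23 |  23 | cc
  24 |  10 | ccbaabbcabbabcc

SA = [13, 4, 18, 14, 21, 5, 7, 9, 12, 20, 19, 0, 1, 15, 2, 16, 22, 24, 3, 17, 6, 8, 11, 23, 10]
i: (SA[i-1],SA[i]) lcp shared
  1: (13,4) 2 'aa'
  2: (4,18) 1 'a'
  3: (18,14) 3 'abb'
  4: (14,21) 2 'ab'
  5: (21,5) 1 'a'
  6: (5,7) 4 'acac'
  7: (7,9) 2 'ac'
  8: (9,12) 0 ''
  9: (12,20) 2 'ba'
  10: (20,19) 1 'b'
  11: (19,0) 2 'bb'
  12: (0,1) 2 'bb'
  13: (1,15) 4 'bbca'
  14: (15,2) 1 'b'
  15: (2,16) 3 'bca'
  16: (16,22) 2 'bc'
  17: (22,24) 0 ''
  18: (24,3) 1 'c'
  19: (3,17) 2 'ca'
  20: (17,6) 2 'ca'
  21: (6,8) 3 'cac'
  22: (8,11) 1 'c'
  23: (11,23) 1 'c'
  24: (23,10) 2 'cc'

[0, 2, 1, 3, 2, 1, 4, 2, 0, 2, 1, 2, 2, 4, 1, 3, 2, 0, 1, 2, 2, 3, 1, 1, 2]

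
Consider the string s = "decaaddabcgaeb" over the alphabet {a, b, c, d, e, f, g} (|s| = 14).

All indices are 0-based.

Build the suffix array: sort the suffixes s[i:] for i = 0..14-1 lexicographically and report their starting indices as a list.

[3, 7, 4, 11, 13, 8, 2, 9, 6, 5, 0, 12, 1, 10]

sorted suffixes:
  #0 SA[0]=3  'aaddabcgaeb'
  #1 SA[1]=7  'abcgaeb'
  #2 SA[2]=4  'addabcgaeb'
  #3 SA[3]=11  'aeb'
  #4 SA[4]=13  'b'
  #5 SA[5]=8  'bcgaeb'
  #6 SA[6]=2  'caaddabcgaeb'
  #7 SA[7]=9  'cgaeb'
  #8 SA[8]=6  'dabcgaeb'
  #9 SA[9]=5  'ddabcgaeb'
  #10 SA[10]=0  'decaaddabcgaeb'
  #11 SA[11]=12  'eb'
  #12 SA[12]=1  'ecaaddabcgaeb'
  #13 SA[13]=10  'gaeb'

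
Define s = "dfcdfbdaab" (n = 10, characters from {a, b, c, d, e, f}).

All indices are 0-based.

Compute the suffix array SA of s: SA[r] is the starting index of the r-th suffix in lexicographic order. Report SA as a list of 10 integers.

[7, 8, 9, 5, 2, 6, 3, 0, 4, 1]

rank→(start, suffix):
  0 → (7, 'aab')
  1 → (8, 'ab')
  2 → (9, 'b')
  3 → (5, 'bdaab')
  4 → (2, 'cdfbdaab')
  5 → (6, 'daab')
  6 → (3, 'dfbdaab')
  7 → (0, 'dfcdfbdaab')
  8 → (4, 'fbdaab')
  9 → (1, 'fcdfbdaab')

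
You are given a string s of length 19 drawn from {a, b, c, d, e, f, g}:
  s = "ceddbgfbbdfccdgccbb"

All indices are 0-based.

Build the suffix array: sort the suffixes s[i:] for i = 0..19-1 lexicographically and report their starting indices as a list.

sorted suffixes:
  #0 SA[0]=18  'b'
  #1 SA[1]=17  'bb'
  #2 SA[2]=7  'bbdfccdgccbb'
  #3 SA[3]=8  'bdfccdgccbb'
  #4 SA[4]=4  'bgfbbdfccdgccbb'
  #5 SA[5]=16  'cbb'
  #6 SA[6]=15  'ccbb'
  #7 SA[7]=11  'ccdgccbb'
  #8 SA[8]=12  'cdgccbb'
  #9 SA[9]=0  'ceddbgfbbdfccdgccbb'
  #10 SA[10]=3  'dbgfbbdfccdgccbb'
  #11 SA[11]=2  'ddbgfbbdfccdgccbb'
  #12 SA[12]=9  'dfccdgccbb'
  #13 SA[13]=13  'dgccbb'
  #14 SA[14]=1  'eddbgfbbdfccdgccbb'
  #15 SA[15]=6  'fbbdfccdgccbb'
  #16 SA[16]=10  'fccdgccbb'
  #17 SA[17]=14  'gccbb'
  #18 SA[18]=5  'gfbbdfccdgccbb'

[18, 17, 7, 8, 4, 16, 15, 11, 12, 0, 3, 2, 9, 13, 1, 6, 10, 14, 5]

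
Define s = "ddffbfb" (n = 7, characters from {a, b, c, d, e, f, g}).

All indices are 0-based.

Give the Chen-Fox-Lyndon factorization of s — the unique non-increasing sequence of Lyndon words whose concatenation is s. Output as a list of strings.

emit factor 1: 'ddff' (i=0, period=4)
emit factor 2: 'bf' (i=4, period=2)
emit factor 3: 'b' (i=6, period=1)

["ddff", "bf", "b"]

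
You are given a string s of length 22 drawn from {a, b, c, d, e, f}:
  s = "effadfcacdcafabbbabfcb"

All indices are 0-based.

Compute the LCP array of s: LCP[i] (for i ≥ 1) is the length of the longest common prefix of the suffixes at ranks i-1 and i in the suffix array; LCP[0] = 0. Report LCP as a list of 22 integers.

[0, 2, 1, 1, 1, 0, 1, 1, 2, 1, 0, 2, 1, 1, 0, 1, 0, 0, 2, 1, 2, 1]

rank | idx | suffix
   0 |  13 | abbbabfcb
   1 |  17 | abfcb
   2 |   7 | acdcafabbbabfcb
   3 |   3 | adfcacdcafabbbabfcb
   4 |  11 | afabbbabfcb
   5 |  21 | b
   6 |  16 | babfcb
   7 |  15 | bbabfcb
   8 |  14 | bbbabfcb
   9 |  18 | bfcb
  10 |   6 | cacdcafabbbabfcb
  11 |  10 | cafabbbabfcb
  12 |  20 | cb
  13 |   8 | cdcafabbbabfcb
  14 |   9 | dcafabbbabfcb
  15 |   4 | dfcacdcafabbbabfcb
  16 |   0 | effadfcacdcafabbbabfcb
  17 |  12 | fabbbabfcb
  18 |   2 | fadfcacdcafabbbabfcb
  19 |   5 | fcacdcafabbbabfcb
  20 |  19 | fcb
  21 |   1 | ffadfcacdcafabbbabfcb

SA = [13, 17, 7, 3, 11, 21, 16, 15, 14, 18, 6, 10, 20, 8, 9, 4, 0, 12, 2, 5, 19, 1]
[i] adj suffixes → lcp
  [1] 13/17 → 2 ('ab')
  [2] 17/7 → 1 ('a')
  [3] 7/3 → 1 ('a')
  [4] 3/11 → 1 ('a')
  [5] 11/21 → 0 ('')
  [6] 21/16 → 1 ('b')
  [7] 16/15 → 1 ('b')
  [8] 15/14 → 2 ('bb')
  [9] 14/18 → 1 ('b')
  [10] 18/6 → 0 ('')
  [11] 6/10 → 2 ('ca')
  [12] 10/20 → 1 ('c')
  [13] 20/8 → 1 ('c')
  [14] 8/9 → 0 ('')
  [15] 9/4 → 1 ('d')
  [16] 4/0 → 0 ('')
  [17] 0/12 → 0 ('')
  [18] 12/2 → 2 ('fa')
  [19] 2/5 → 1 ('f')
  [20] 5/19 → 2 ('fc')
  [21] 19/1 → 1 ('f')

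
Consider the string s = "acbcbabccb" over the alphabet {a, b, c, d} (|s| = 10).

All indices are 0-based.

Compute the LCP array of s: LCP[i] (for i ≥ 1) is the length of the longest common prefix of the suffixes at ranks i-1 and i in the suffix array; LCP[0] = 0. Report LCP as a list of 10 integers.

sorted suffixes:
  #0 SA[0]=5  'abccb'
  #1 SA[1]=0  'acbcbabccb'
  #2 SA[2]=9  'b'
  #3 SA[3]=4  'babccb'
  #4 SA[4]=2  'bcbabccb'
  #5 SA[5]=6  'bccb'
  #6 SA[6]=8  'cb'
  #7 SA[7]=3  'cbabccb'
  #8 SA[8]=1  'cbcbabccb'
  #9 SA[9]=7  'ccb'

SA = [5, 0, 9, 4, 2, 6, 8, 3, 1, 7]
rank  pair      lcp
   1  s[5:],s[0:]  1  'a'
   2  s[0:],s[9:]  0  ''
   3  s[9:],s[4:]  1  'b'
   4  s[4:],s[2:]  1  'b'
   5  s[2:],s[6:]  2  'bc'
   6  s[6:],s[8:]  0  ''
   7  s[8:],s[3:]  2  'cb'
   8  s[3:],s[1:]  2  'cb'
   9  s[1:],s[7:]  1  'c'

[0, 1, 0, 1, 1, 2, 0, 2, 2, 1]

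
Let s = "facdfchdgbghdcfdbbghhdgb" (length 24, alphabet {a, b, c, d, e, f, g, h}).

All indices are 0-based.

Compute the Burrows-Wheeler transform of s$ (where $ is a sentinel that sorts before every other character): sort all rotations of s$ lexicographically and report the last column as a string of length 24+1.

bfgdgbadffhchh$dcddbbghcg

rank  rotation                   last
    0  $facdfchdgbghdcfdbbghhdgb  b
    1  acdfchdgbghdcfdbbghhdgb$f  f
    2  b$facdfchdgbghdcfdbbghhdg  g
    3  bbghhdgb$facdfchdgbghdcfd  d
    4  bghdcfdbbghhdgb$facdfchdg  g
    5  bghhdgb$facdfchdgbghdcfdb  b
    6  cdfchdgbghdcfdbbghhdgb$fa  a
    7  cfdbbghhdgb$facdfchdgbghd  d
    8  chdgbghdcfdbbghhdgb$facdf  f
    9  dbbghhdgb$facdfchdgbghdcf  f
   10  dcfdbbghhdgb$facdfchdgbgh  h
   11  dfchdgbghdcfdbbghhdgb$fac  c
   12  dgb$facdfchdgbghdcfdbbghh  h
   13  dgbghdcfdbbghhdgb$facdfch  h
   14  facdfchdgbghdcfdbbghhdgb$  $
   15  fchdgbghdcfdbbghhdgb$facd  d
   16  fdbbghhdgb$facdfchdgbghdc  c
   17  gb$facdfchdgbghdcfdbbghhd  d
   18  gbghdcfdbbghhdgb$facdfchd  d
   19  ghdcfdbbghhdgb$facdfchdgb  b
   20  ghhdgb$facdfchdgbghdcfdbb  b
   21  hdcfdbbghhdgb$facdfchdgbg  g
   22  hdgb$facdfchdgbghdcfdbbgh  h
   23  hdgbghdcfdbbghhdgb$facdfc  c
   24  hhdgb$facdfchdgbghdcfdbbg  g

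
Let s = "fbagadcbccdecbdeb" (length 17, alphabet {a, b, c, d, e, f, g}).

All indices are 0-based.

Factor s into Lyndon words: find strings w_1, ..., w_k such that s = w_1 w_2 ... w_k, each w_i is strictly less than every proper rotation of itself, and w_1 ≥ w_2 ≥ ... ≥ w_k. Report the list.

emit factor 1: 'f' (i=0, period=1)
emit factor 2: 'b' (i=1, period=1)
emit factor 3: 'ag' (i=2, period=2)
emit factor 4: 'adcbccdecbdeb' (i=4, period=13)

["f", "b", "ag", "adcbccdecbdeb"]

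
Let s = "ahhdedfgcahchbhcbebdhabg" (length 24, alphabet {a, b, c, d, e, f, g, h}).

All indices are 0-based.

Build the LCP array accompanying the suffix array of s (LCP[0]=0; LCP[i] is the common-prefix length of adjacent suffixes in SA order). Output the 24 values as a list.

[0, 1, 2, 0, 1, 1, 1, 0, 1, 1, 0, 1, 1, 0, 1, 0, 0, 1, 0, 1, 1, 2, 1, 1]

rank | idx | suffix
   0 |  21 | abg
   1 |   9 | ahchbhcbebdhabg
   2 |   0 | ahhdedfgcahchbhcbebdhabg
   3 |  18 | bdhabg
   4 |  16 | bebdhabg
   5 |  22 | bg
   6 |  13 | bhcbebdhabg
   7 |   8 | cahchbhcbebdhabg
   8 |  15 | cbebdhabg
   9 |  11 | chbhcbebdhabg
  10 |   3 | dedfgcahchbhcbebdhabg
  11 |   5 | dfgcahchbhcbebdhabg
  12 |  19 | dhabg
  13 |  17 | ebdhabg
  14 |   4 | edfgcahchbhcbebdhabg
  15 |   6 | fgcahchbhcbebdhabg
  16 |  23 | g
  17 |   7 | gcahchbhcbebdhabg
  18 |  20 | habg
  19 |  12 | hbhcbebdhabg
  20 |  14 | hcbebdhabg
  21 |  10 | hchbhcbebdhabg
  22 |   2 | hdedfgcahchbhcbebdhabg
  23 |   1 | hhdedfgcahchbhcbebdhabg

SA = [21, 9, 0, 18, 16, 22, 13, 8, 15, 11, 3, 5, 19, 17, 4, 6, 23, 7, 20, 12, 14, 10, 2, 1]
rank  pair      lcp
   1  s[21:],s[9:]  1  'a'
   2  s[9:],s[0:]  2  'ah'
   3  s[0:],s[18:]  0  ''
   4  s[18:],s[16:]  1  'b'
   5  s[16:],s[22:]  1  'b'
   6  s[22:],s[13:]  1  'b'
   7  s[13:],s[8:]  0  ''
   8  s[8:],s[15:]  1  'c'
   9  s[15:],s[11:]  1  'c'
  10  s[11:],s[3:]  0  ''
  11  s[3:],s[5:]  1  'd'
  12  s[5:],s[19:]  1  'd'
  13  s[19:],s[17:]  0  ''
  14  s[17:],s[4:]  1  'e'
  15  s[4:],s[6:]  0  ''
  16  s[6:],s[23:]  0  ''
  17  s[23:],s[7:]  1  'g'
  18  s[7:],s[20:]  0  ''
  19  s[20:],s[12:]  1  'h'
  20  s[12:],s[14:]  1  'h'
  21  s[14:],s[10:]  2  'hc'
  22  s[10:],s[2:]  1  'h'
  23  s[2:],s[1:]  1  'h'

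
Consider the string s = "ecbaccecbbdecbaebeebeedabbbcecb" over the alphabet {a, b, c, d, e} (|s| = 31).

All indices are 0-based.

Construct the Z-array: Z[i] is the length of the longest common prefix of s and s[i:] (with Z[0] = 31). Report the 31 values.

Z[0]=31
i=1: i≥r, start 0; Z[1]=0
i=2: i≥r, start 0; Z[2]=0
i=3: i≥r, start 0; Z[3]=0
i=4: i≥r, start 0; Z[4]=0
i=5: i≥r, start 0; Z[5]=0
i=6: i≥r, start 0; Z[6]=3 scan→box=[6,9)
i=7: min(r-i=2, Z[1]=0)=0; Z[7]=0
i=8: min(r-i=1, Z[2]=0)=0; Z[8]=0
i=9: i≥r, start 0; Z[9]=0
i=10: i≥r, start 0; Z[10]=0
i=11: i≥r, start 0; Z[11]=4 scan→box=[11,15)
i=12: min(r-i=3, Z[1]=0)=0; Z[12]=0
i=13: min(r-i=2, Z[2]=0)=0; Z[13]=0
i=14: min(r-i=1, Z[3]=0)=0; Z[14]=0
i=15: i≥r, start 0; Z[15]=1 scan→box=[15,16)
i=16: i≥r, start 0; Z[16]=0
i=17: i≥r, start 0; Z[17]=1 scan→box=[17,18)
i=18: i≥r, start 0; Z[18]=1 scan→box=[18,19)
i=19: i≥r, start 0; Z[19]=0
i=20: i≥r, start 0; Z[20]=1 scan→box=[20,21)
i=21: i≥r, start 0; Z[21]=1 scan→box=[21,22)
i=22: i≥r, start 0; Z[22]=0
i=23: i≥r, start 0; Z[23]=0
i=24: i≥r, start 0; Z[24]=0
i=25: i≥r, start 0; Z[25]=0
i=26: i≥r, start 0; Z[26]=0
i=27: i≥r, start 0; Z[27]=0
i=28: i≥r, start 0; Z[28]=3 scan→box=[28,31)
i=29: min(r-i=2, Z[1]=0)=0; Z[29]=0
i=30: min(r-i=1, Z[2]=0)=0; Z[30]=0

[31, 0, 0, 0, 0, 0, 3, 0, 0, 0, 0, 4, 0, 0, 0, 1, 0, 1, 1, 0, 1, 1, 0, 0, 0, 0, 0, 0, 3, 0, 0]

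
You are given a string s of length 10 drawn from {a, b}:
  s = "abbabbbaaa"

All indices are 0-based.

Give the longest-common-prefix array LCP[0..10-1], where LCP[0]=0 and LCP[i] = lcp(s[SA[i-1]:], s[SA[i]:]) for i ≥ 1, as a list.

[0, 1, 2, 1, 3, 0, 2, 1, 3, 2]

sorted suffixes:
  #0 SA[0]=9  'a'
  #1 SA[1]=8  'aa'
  #2 SA[2]=7  'aaa'
  #3 SA[3]=0  'abbabbbaaa'
  #4 SA[4]=3  'abbbaaa'
  #5 SA[5]=6  'baaa'
  #6 SA[6]=2  'babbbaaa'
  #7 SA[7]=5  'bbaaa'
  #8 SA[8]=1  'bbabbbaaa'
  #9 SA[9]=4  'bbbaaa'

SA = [9, 8, 7, 0, 3, 6, 2, 5, 1, 4]
i: (SA[i-1],SA[i]) lcp shared
  1: (9,8) 1 'a'
  2: (8,7) 2 'aa'
  3: (7,0) 1 'a'
  4: (0,3) 3 'abb'
  5: (3,6) 0 ''
  6: (6,2) 2 'ba'
  7: (2,5) 1 'b'
  8: (5,1) 3 'bba'
  9: (1,4) 2 'bb'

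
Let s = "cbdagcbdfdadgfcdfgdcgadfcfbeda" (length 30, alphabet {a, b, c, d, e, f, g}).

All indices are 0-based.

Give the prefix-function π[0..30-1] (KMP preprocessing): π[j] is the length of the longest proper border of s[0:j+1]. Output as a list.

π[0] = 0
j=1 s[j]='b': π[1]=0 (border '')
j=2 s[j]='d': π[2]=0 (border '')
j=3 s[j]='a': π[3]=0 (border '')
j=4 s[j]='g': π[4]=0 (border '')
j=5 s[j]='c': π[5]=1 (border 'c')
j=6 s[j]='b': π[6]=2 (border 'cb')
j=7 s[j]='d': π[7]=3 (border 'cbd')
j=8 s[j]='f': k: 3→0; π[8]=0 (border '')
j=9 s[j]='d': π[9]=0 (border '')
j=10 s[j]='a': π[10]=0 (border '')
j=11 s[j]='d': π[11]=0 (border '')
j=12 s[j]='g': π[12]=0 (border '')
j=13 s[j]='f': π[13]=0 (border '')
j=14 s[j]='c': π[14]=1 (border 'c')
j=15 s[j]='d': k: 1→0; π[15]=0 (border '')
j=16 s[j]='f': π[16]=0 (border '')
j=17 s[j]='g': π[17]=0 (border '')
j=18 s[j]='d': π[18]=0 (border '')
j=19 s[j]='c': π[19]=1 (border 'c')
j=20 s[j]='g': k: 1→0; π[20]=0 (border '')
j=21 s[j]='a': π[21]=0 (border '')
j=22 s[j]='d': π[22]=0 (border '')
j=23 s[j]='f': π[23]=0 (border '')
j=24 s[j]='c': π[24]=1 (border 'c')
j=25 s[j]='f': k: 1→0; π[25]=0 (border '')
j=26 s[j]='b': π[26]=0 (border '')
j=27 s[j]='e': π[27]=0 (border '')
j=28 s[j]='d': π[28]=0 (border '')
j=29 s[j]='a': π[29]=0 (border '')

[0, 0, 0, 0, 0, 1, 2, 3, 0, 0, 0, 0, 0, 0, 1, 0, 0, 0, 0, 1, 0, 0, 0, 0, 1, 0, 0, 0, 0, 0]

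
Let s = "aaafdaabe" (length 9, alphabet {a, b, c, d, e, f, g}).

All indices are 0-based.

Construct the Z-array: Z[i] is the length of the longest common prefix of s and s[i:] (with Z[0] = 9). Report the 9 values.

[9, 2, 1, 0, 0, 2, 1, 0, 0]

Z[0]=9
i=1: outside box; Z[1]=2 scan→box=[1,3)
i=2: min(r-i=1, Z[1]=2)=1; Z[2]=1
i=3: outside box; Z[3]=0
i=4: outside box; Z[4]=0
i=5: outside box; Z[5]=2 scan→box=[5,7)
i=6: min(r-i=1, Z[1]=2)=1; Z[6]=1
i=7: outside box; Z[7]=0
i=8: outside box; Z[8]=0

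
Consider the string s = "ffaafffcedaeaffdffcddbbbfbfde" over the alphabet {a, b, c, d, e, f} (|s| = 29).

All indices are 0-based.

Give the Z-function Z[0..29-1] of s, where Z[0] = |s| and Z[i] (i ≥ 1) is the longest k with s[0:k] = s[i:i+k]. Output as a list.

[29, 1, 0, 0, 2, 2, 1, 0, 0, 0, 0, 0, 0, 2, 1, 0, 2, 1, 0, 0, 0, 0, 0, 0, 1, 0, 1, 0, 0]

Z[0]=29
i=1: outside box; Z[1]=1 scan→box=[1,2)
i=2: outside box; Z[2]=0
i=3: outside box; Z[3]=0
i=4: outside box; Z[4]=2 scan→box=[4,6)
i=5: min(r-i=1, Z[1]=1)=1; Z[5]=2 scan→box=[5,7)
i=6: min(r-i=1, Z[1]=1)=1; Z[6]=1
i=7: outside box; Z[7]=0
i=8: outside box; Z[8]=0
i=9: outside box; Z[9]=0
i=10: outside box; Z[10]=0
i=11: outside box; Z[11]=0
i=12: outside box; Z[12]=0
i=13: outside box; Z[13]=2 scan→box=[13,15)
i=14: min(r-i=1, Z[1]=1)=1; Z[14]=1
i=15: outside box; Z[15]=0
i=16: outside box; Z[16]=2 scan→box=[16,18)
i=17: min(r-i=1, Z[1]=1)=1; Z[17]=1
i=18: outside box; Z[18]=0
i=19: outside box; Z[19]=0
i=20: outside box; Z[20]=0
i=21: outside box; Z[21]=0
i=22: outside box; Z[22]=0
i=23: outside box; Z[23]=0
i=24: outside box; Z[24]=1 scan→box=[24,25)
i=25: outside box; Z[25]=0
i=26: outside box; Z[26]=1 scan→box=[26,27)
i=27: outside box; Z[27]=0
i=28: outside box; Z[28]=0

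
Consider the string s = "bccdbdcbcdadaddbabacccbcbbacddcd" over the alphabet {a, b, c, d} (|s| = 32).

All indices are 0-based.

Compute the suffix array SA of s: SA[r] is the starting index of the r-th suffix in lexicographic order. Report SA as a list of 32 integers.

rank | idx | suffix
   0 |  16 | abacccbcbbacddcd
   1 |  18 | acccbcbbacddcd
   2 |  26 | acddcd
   3 |  10 | adaddbabacccbcbbacddcd
   4 |  12 | addbabacccbcbbacddcd
   5 |  15 | babacccbcbbacddcd
   6 |  17 | bacccbcbbacddcd
   7 |  25 | bacddcd
   8 |  24 | bbacddcd
   9 |  22 | bcbbacddcd
  10 |   0 | bccdbdcbcdadaddbabacccbcbbacddcd
  11 |   7 | bcdadaddbabacccbcbbacddcd
  12 |   4 | bdcbcdadaddbabacccbcbbacddcd
  13 |  23 | cbbacddcd
  14 |  21 | cbcbbacddcd
  15 |   6 | cbcdadaddbabacccbcbbacddcd
  16 |  20 | ccbcbbacddcd
  17 |  19 | cccbcbbacddcd
  18 |   1 | ccdbdcbcdadaddbabacccbcbbacddcd
  19 |  30 | cd
  20 |   8 | cdadaddbabacccbcbbacddcd
  21 |   2 | cdbdcbcdadaddbabacccbcbbacddcd
  22 |  27 | cddcd
  23 |  31 | d
  24 |   9 | dadaddbabacccbcbbacddcd
  25 |  11 | daddbabacccbcbbacddcd
  26 |  14 | dbabacccbcbbacddcd
  27 |   3 | dbdcbcdadaddbabacccbcbbacddcd
  28 |   5 | dcbcdadaddbabacccbcbbacddcd
  29 |  29 | dcd
  30 |  13 | ddbabacccbcbbacddcd
  31 |  28 | ddcd

[16, 18, 26, 10, 12, 15, 17, 25, 24, 22, 0, 7, 4, 23, 21, 6, 20, 19, 1, 30, 8, 2, 27, 31, 9, 11, 14, 3, 5, 29, 13, 28]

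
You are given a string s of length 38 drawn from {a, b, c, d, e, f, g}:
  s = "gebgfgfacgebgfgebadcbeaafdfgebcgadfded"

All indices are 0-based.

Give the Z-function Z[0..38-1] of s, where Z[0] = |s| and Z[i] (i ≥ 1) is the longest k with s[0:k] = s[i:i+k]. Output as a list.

[38, 0, 0, 1, 0, 1, 0, 0, 0, 6, 0, 0, 1, 0, 3, 0, 0, 0, 0, 0, 0, 0, 0, 0, 0, 0, 0, 3, 0, 0, 0, 1, 0, 0, 0, 0, 0, 0]

Z[0]=38
i=1: outside box; Z[1]=0
i=2: outside box; Z[2]=0
i=3: outside box; Z[3]=1 grow→box=[3,4)
i=4: outside box; Z[4]=0
i=5: outside box; Z[5]=1 grow→box=[5,6)
i=6: outside box; Z[6]=0
i=7: outside box; Z[7]=0
i=8: outside box; Z[8]=0
i=9: outside box; Z[9]=6 grow→box=[9,15)
i=10: min(r-i=5, Z[1]=0)=0; Z[10]=0
i=11: min(r-i=4, Z[2]=0)=0; Z[11]=0
i=12: min(r-i=3, Z[3]=1)=1; Z[12]=1
i=13: min(r-i=2, Z[4]=0)=0; Z[13]=0
i=14: min(r-i=1, Z[5]=1)=1; Z[14]=3 grow→box=[14,17)
i=15: min(r-i=2, Z[1]=0)=0; Z[15]=0
i=16: min(r-i=1, Z[2]=0)=0; Z[16]=0
i=17: outside box; Z[17]=0
i=18: outside box; Z[18]=0
i=19: outside box; Z[19]=0
i=20: outside box; Z[20]=0
i=21: outside box; Z[21]=0
i=22: outside box; Z[22]=0
i=23: outside box; Z[23]=0
i=24: outside box; Z[24]=0
i=25: outside box; Z[25]=0
i=26: outside box; Z[26]=0
i=27: outside box; Z[27]=3 grow→box=[27,30)
i=28: min(r-i=2, Z[1]=0)=0; Z[28]=0
i=29: min(r-i=1, Z[2]=0)=0; Z[29]=0
i=30: outside box; Z[30]=0
i=31: outside box; Z[31]=1 grow→box=[31,32)
i=32: outside box; Z[32]=0
i=33: outside box; Z[33]=0
i=34: outside box; Z[34]=0
i=35: outside box; Z[35]=0
i=36: outside box; Z[36]=0
i=37: outside box; Z[37]=0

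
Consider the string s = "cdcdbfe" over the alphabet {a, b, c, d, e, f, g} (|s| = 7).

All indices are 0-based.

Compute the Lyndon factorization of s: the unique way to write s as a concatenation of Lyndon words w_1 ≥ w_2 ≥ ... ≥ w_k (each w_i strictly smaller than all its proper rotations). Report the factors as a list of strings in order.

emit factor 1: 'cd' (i=0, period=2)
emit factor 2: 'cd' (i=2, period=2)
emit factor 3: 'bfe' (i=4, period=3)

["cd", "cd", "bfe"]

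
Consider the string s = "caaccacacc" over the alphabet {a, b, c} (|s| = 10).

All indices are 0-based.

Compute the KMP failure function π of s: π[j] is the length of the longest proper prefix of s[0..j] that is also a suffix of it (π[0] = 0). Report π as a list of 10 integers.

π[0] = 0
j=1 s[j]='a': π[1]=0 (border '')
j=2 s[j]='a': π[2]=0 (border '')
j=3 s[j]='c': π[3]=1 (border 'c')
j=4 s[j]='c': k: 1→0; π[4]=1 (border 'c')
j=5 s[j]='a': π[5]=2 (border 'ca')
j=6 s[j]='c': k: 2→0; π[6]=1 (border 'c')
j=7 s[j]='a': π[7]=2 (border 'ca')
j=8 s[j]='c': k: 2→0; π[8]=1 (border 'c')
j=9 s[j]='c': k: 1→0; π[9]=1 (border 'c')

[0, 0, 0, 1, 1, 2, 1, 2, 1, 1]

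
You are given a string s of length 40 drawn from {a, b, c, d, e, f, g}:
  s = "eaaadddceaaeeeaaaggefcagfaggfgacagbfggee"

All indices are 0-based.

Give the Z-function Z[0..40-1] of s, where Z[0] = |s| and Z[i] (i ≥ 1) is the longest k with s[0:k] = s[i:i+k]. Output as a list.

Z[0]=40
i=1: outside box; Z[1]=0
i=2: outside box; Z[2]=0
i=3: outside box; Z[3]=0
i=4: outside box; Z[4]=0
i=5: outside box; Z[5]=0
i=6: outside box; Z[6]=0
i=7: outside box; Z[7]=0
i=8: outside box; Z[8]=3 scan→box=[8,11)
i=9: min(r-i=2, Z[1]=0)=0; Z[9]=0
i=10: min(r-i=1, Z[2]=0)=0; Z[10]=0
i=11: outside box; Z[11]=1 scan→box=[11,12)
i=12: outside box; Z[12]=1 scan→box=[12,13)
i=13: outside box; Z[13]=4 scan→box=[13,17)
i=14: min(r-i=3, Z[1]=0)=0; Z[14]=0
i=15: min(r-i=2, Z[2]=0)=0; Z[15]=0
i=16: min(r-i=1, Z[3]=0)=0; Z[16]=0
i=17: outside box; Z[17]=0
i=18: outside box; Z[18]=0
i=19: outside box; Z[19]=1 scan→box=[19,20)
i=20: outside box; Z[20]=0
i=21: outside box; Z[21]=0
i=22: outside box; Z[22]=0
i=23: outside box; Z[23]=0
i=24: outside box; Z[24]=0
i=25: outside box; Z[25]=0
i=26: outside box; Z[26]=0
i=27: outside box; Z[27]=0
i=28: outside box; Z[28]=0
i=29: outside box; Z[29]=0
i=30: outside box; Z[30]=0
i=31: outside box; Z[31]=0
i=32: outside box; Z[32]=0
i=33: outside box; Z[33]=0
i=34: outside box; Z[34]=0
i=35: outside box; Z[35]=0
i=36: outside box; Z[36]=0
i=37: outside box; Z[37]=0
i=38: outside box; Z[38]=1 scan→box=[38,39)
i=39: outside box; Z[39]=1 scan→box=[39,40)

[40, 0, 0, 0, 0, 0, 0, 0, 3, 0, 0, 1, 1, 4, 0, 0, 0, 0, 0, 1, 0, 0, 0, 0, 0, 0, 0, 0, 0, 0, 0, 0, 0, 0, 0, 0, 0, 0, 1, 1]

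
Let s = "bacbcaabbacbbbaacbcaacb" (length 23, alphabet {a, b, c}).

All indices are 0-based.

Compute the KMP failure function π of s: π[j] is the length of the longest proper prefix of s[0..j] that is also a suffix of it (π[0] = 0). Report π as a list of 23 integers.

π[0] = 0
j=1 s[j]='a': π[1]=0 (border '')
j=2 s[j]='c': π[2]=0 (border '')
j=3 s[j]='b': π[3]=1 (border 'b')
j=4 s[j]='c': k: 1→0; π[4]=0 (border '')
j=5 s[j]='a': π[5]=0 (border '')
j=6 s[j]='a': π[6]=0 (border '')
j=7 s[j]='b': π[7]=1 (border 'b')
j=8 s[j]='b': k: 1→0; π[8]=1 (border 'b')
j=9 s[j]='a': π[9]=2 (border 'ba')
j=10 s[j]='c': π[10]=3 (border 'bac')
j=11 s[j]='b': π[11]=4 (border 'bacb')
j=12 s[j]='b': k: 4→1→0; π[12]=1 (border 'b')
j=13 s[j]='b': k: 1→0; π[13]=1 (border 'b')
j=14 s[j]='a': π[14]=2 (border 'ba')
j=15 s[j]='a': k: 2→0; π[15]=0 (border '')
j=16 s[j]='c': π[16]=0 (border '')
j=17 s[j]='b': π[17]=1 (border 'b')
j=18 s[j]='c': k: 1→0; π[18]=0 (border '')
j=19 s[j]='a': π[19]=0 (border '')
j=20 s[j]='a': π[20]=0 (border '')
j=21 s[j]='c': π[21]=0 (border '')
j=22 s[j]='b': π[22]=1 (border 'b')

[0, 0, 0, 1, 0, 0, 0, 1, 1, 2, 3, 4, 1, 1, 2, 0, 0, 1, 0, 0, 0, 0, 1]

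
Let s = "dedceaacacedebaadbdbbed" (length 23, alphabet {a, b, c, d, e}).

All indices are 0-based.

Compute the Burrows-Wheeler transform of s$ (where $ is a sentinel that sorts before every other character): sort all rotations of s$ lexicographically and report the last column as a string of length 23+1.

rank  rotation                  last
    0  $dedceaacacedebaadbdbbed  d
    1  aacacedebaadbdbbed$dedce  e
    2  aadbdbbed$dedceaacacedeb  b
    3  acacedebaadbdbbed$dedcea  a
    4  acedebaadbdbbed$dedceaac  c
    5  adbdbbed$dedceaacacedeba  a
    6  baadbdbbed$dedceaacacede  e
    7  bbed$dedceaacacedebaadbd  d
    8  bdbbed$dedceaacacedebaad  d
    9  bed$dedceaacacedebaadbdb  b
   10  cacedebaadbdbbed$dedceaa  a
   11  ceaacacedebaadbdbbed$ded  d
   12  cedebaadbdbbed$dedceaaca  a
   13  d$dedceaacacedebaadbdbbe  e
   14  dbbed$dedceaacacedebaadb  b
   15  dbdbbed$dedceaacacedebaa  a
   16  dceaacacedebaadbdbbed$de  e
   17  debaadbdbbed$dedceaacace  e
   18  dedceaacacedebaadbdbbed$  $
   19  eaacacedebaadbdbbed$dedc  c
   20  ebaadbdbbed$dedceaacaced  d
   21  ed$dedceaacacedebaadbdbb  b
   22  edceaacacedebaadbdbbed$d  d
   23  edebaadbdbbed$dedceaacac  c

debacaeddbadaebaee$cdbdc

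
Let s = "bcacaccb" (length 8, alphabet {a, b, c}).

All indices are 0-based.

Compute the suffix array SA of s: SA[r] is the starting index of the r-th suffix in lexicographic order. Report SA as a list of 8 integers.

[2, 4, 7, 0, 1, 3, 6, 5]

sorted suffixes:
  #0 SA[0]=2  'acaccb'
  #1 SA[1]=4  'accb'
  #2 SA[2]=7  'b'
  #3 SA[3]=0  'bcacaccb'
  #4 SA[4]=1  'cacaccb'
  #5 SA[5]=3  'caccb'
  #6 SA[6]=6  'cb'
  #7 SA[7]=5  'ccb'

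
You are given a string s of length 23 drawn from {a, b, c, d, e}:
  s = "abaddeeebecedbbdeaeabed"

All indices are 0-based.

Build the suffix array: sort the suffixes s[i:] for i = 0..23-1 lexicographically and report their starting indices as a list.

rank→(start, suffix):
  0 → (0, 'abaddeeebecedbbdeaeabed')
  1 → (19, 'abed')
  2 → (2, 'addeeebecedbbdeaeabed')
  3 → (17, 'aeabed')
  4 → (1, 'baddeeebecedbbdeaeabed')
  5 → (13, 'bbdeaeabed')
  6 → (14, 'bdeaeabed')
  7 → (8, 'becedbbdeaeabed')
  8 → (20, 'bed')
  9 → (10, 'cedbbdeaeabed')
  10 → (22, 'd')
  11 → (12, 'dbbdeaeabed')
  12 → (3, 'ddeeebecedbbdeaeabed')
  13 → (15, 'deaeabed')
  14 → (4, 'deeebecedbbdeaeabed')
  15 → (18, 'eabed')
  16 → (16, 'eaeabed')
  17 → (7, 'ebecedbbdeaeabed')
  18 → (9, 'ecedbbdeaeabed')
  19 → (21, 'ed')
  20 → (11, 'edbbdeaeabed')
  21 → (6, 'eebecedbbdeaeabed')
  22 → (5, 'eeebecedbbdeaeabed')

[0, 19, 2, 17, 1, 13, 14, 8, 20, 10, 22, 12, 3, 15, 4, 18, 16, 7, 9, 21, 11, 6, 5]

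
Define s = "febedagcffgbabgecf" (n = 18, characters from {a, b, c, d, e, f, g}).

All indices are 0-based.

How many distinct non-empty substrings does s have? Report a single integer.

159

sorted suffixes:
  #0 SA[0]=12  'abgecf'
  #1 SA[1]=5  'agcffgbabgecf'
  #2 SA[2]=11  'babgecf'
  #3 SA[3]=2  'bedagcffgbabgecf'
  #4 SA[4]=13  'bgecf'
  #5 SA[5]=16  'cf'
  #6 SA[6]=7  'cffgbabgecf'
  #7 SA[7]=4  'dagcffgbabgecf'
  #8 SA[8]=1  'ebedagcffgbabgecf'
  #9 SA[9]=15  'ecf'
  #10 SA[10]=3  'edagcffgbabgecf'
  #11 SA[11]=17  'f'
  #12 SA[12]=0  'febedagcffgbabgecf'
  #13 SA[13]=8  'ffgbabgecf'
  #14 SA[14]=9  'fgbabgecf'
  #15 SA[15]=10  'gbabgecf'
  #16 SA[16]=6  'gcffgbabgecf'
  #17 SA[17]=14  'gecf'

SA = [12, 5, 11, 2, 13, 16, 7, 4, 1, 15, 3, 17, 0, 8, 9, 10, 6, 14]
i: (SA[i-1],SA[i]) lcp shared
  1: (12,5) 1 'a'
  2: (5,11) 0 ''
  3: (11,2) 1 'b'
  4: (2,13) 1 'b'
  5: (13,16) 0 ''
  6: (16,7) 2 'cf'
  7: (7,4) 0 ''
  8: (4,1) 0 ''
  9: (1,15) 1 'e'
  10: (15,3) 1 'e'
  11: (3,17) 0 ''
  12: (17,0) 1 'f'
  13: (0,8) 1 'f'
  14: (8,9) 1 'f'
  15: (9,10) 0 ''
  16: (10,6) 1 'g'
  17: (6,14) 1 'g'

n(n+1)/2 = 18·19/2 = 171
Σ LCP = 0 + 1 + 0 + 1 + 1 + 0 + 2 + 0 + 0 + 1 + 1 + 0 + 1 + 1 + 1 + 0 + 1 + 1 = 12
distinct = 171 − 12 = 159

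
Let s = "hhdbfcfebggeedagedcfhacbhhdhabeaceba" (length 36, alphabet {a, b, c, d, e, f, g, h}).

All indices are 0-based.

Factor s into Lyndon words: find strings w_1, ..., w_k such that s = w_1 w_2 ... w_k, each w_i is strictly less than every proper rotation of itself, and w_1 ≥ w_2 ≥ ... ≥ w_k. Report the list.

["h", "h", "d", "bfcfebggeed", "agedcfh", "acbhhdh", "abeaceb", "a"]

emit factor 1: 'h' (i=0, period=1)
emit factor 2: 'h' (i=1, period=1)
emit factor 3: 'd' (i=2, period=1)
emit factor 4: 'bfcfebggeed' (i=3, period=11)
emit factor 5: 'agedcfh' (i=14, period=7)
emit factor 6: 'acbhhdh' (i=21, period=7)
emit factor 7: 'abeaceb' (i=28, period=7)
emit factor 8: 'a' (i=35, period=1)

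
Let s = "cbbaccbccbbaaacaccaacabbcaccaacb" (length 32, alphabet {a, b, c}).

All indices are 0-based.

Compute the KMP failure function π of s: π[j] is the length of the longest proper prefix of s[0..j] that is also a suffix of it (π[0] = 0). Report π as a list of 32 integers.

π[0] = 0
j=1 s[j]='b': π[1]=0 (border '')
j=2 s[j]='b': π[2]=0 (border '')
j=3 s[j]='a': π[3]=0 (border '')
j=4 s[j]='c': π[4]=1 (border 'c')
j=5 s[j]='c': k: 1→0; π[5]=1 (border 'c')
j=6 s[j]='b': π[6]=2 (border 'cb')
j=7 s[j]='c': k: 2→0; π[7]=1 (border 'c')
j=8 s[j]='c': k: 1→0; π[8]=1 (border 'c')
j=9 s[j]='b': π[9]=2 (border 'cb')
j=10 s[j]='b': π[10]=3 (border 'cbb')
j=11 s[j]='a': π[11]=4 (border 'cbba')
j=12 s[j]='a': k: 4→0; π[12]=0 (border '')
j=13 s[j]='a': π[13]=0 (border '')
j=14 s[j]='c': π[14]=1 (border 'c')
j=15 s[j]='a': k: 1→0; π[15]=0 (border '')
j=16 s[j]='c': π[16]=1 (border 'c')
j=17 s[j]='c': k: 1→0; π[17]=1 (border 'c')
j=18 s[j]='a': k: 1→0; π[18]=0 (border '')
j=19 s[j]='a': π[19]=0 (border '')
j=20 s[j]='c': π[20]=1 (border 'c')
j=21 s[j]='a': k: 1→0; π[21]=0 (border '')
j=22 s[j]='b': π[22]=0 (border '')
j=23 s[j]='b': π[23]=0 (border '')
j=24 s[j]='c': π[24]=1 (border 'c')
j=25 s[j]='a': k: 1→0; π[25]=0 (border '')
j=26 s[j]='c': π[26]=1 (border 'c')
j=27 s[j]='c': k: 1→0; π[27]=1 (border 'c')
j=28 s[j]='a': k: 1→0; π[28]=0 (border '')
j=29 s[j]='a': π[29]=0 (border '')
j=30 s[j]='c': π[30]=1 (border 'c')
j=31 s[j]='b': π[31]=2 (border 'cb')

[0, 0, 0, 0, 1, 1, 2, 1, 1, 2, 3, 4, 0, 0, 1, 0, 1, 1, 0, 0, 1, 0, 0, 0, 1, 0, 1, 1, 0, 0, 1, 2]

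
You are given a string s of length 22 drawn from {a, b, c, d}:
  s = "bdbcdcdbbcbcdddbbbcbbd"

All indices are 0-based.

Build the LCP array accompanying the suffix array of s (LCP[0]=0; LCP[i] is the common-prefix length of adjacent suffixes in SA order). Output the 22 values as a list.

[0, 2, 4, 2, 1, 3, 2, 3, 1, 2, 0, 2, 1, 2, 2, 0, 1, 3, 2, 1, 1, 2]

sorted suffixes:
  #0 SA[0]=15  'bbbcbbd'
  #1 SA[1]=16  'bbcbbd'
  #2 SA[2]=7  'bbcbcdddbbbcbbd'
  #3 SA[3]=19  'bbd'
  #4 SA[4]=17  'bcbbd'
  #5 SA[5]=8  'bcbcdddbbbcbbd'
  #6 SA[6]=2  'bcdcdbbcbcdddbbbcbbd'
  #7 SA[7]=10  'bcdddbbbcbbd'
  #8 SA[8]=20  'bd'
  #9 SA[9]=0  'bdbcdcdbbcbcdddbbbcbbd'
  #10 SA[10]=18  'cbbd'
  #11 SA[11]=9  'cbcdddbbbcbbd'
  #12 SA[12]=5  'cdbbcbcdddbbbcbbd'
  #13 SA[13]=3  'cdcdbbcbcdddbbbcbbd'
  #14 SA[14]=11  'cdddbbbcbbd'
  #15 SA[15]=21  'd'
  #16 SA[16]=14  'dbbbcbbd'
  #17 SA[17]=6  'dbbcbcdddbbbcbbd'
  #18 SA[18]=1  'dbcdcdbbcbcdddbbbcbbd'
  #19 SA[19]=4  'dcdbbcbcdddbbbcbbd'
  #20 SA[20]=13  'ddbbbcbbd'
  #21 SA[21]=12  'dddbbbcbbd'

SA = [15, 16, 7, 19, 17, 8, 2, 10, 20, 0, 18, 9, 5, 3, 11, 21, 14, 6, 1, 4, 13, 12]
rank  pair      lcp
   1  s[15:],s[16:]  2  'bb'
   2  s[16:],s[7:]  4  'bbcb'
   3  s[7:],s[19:]  2  'bb'
   4  s[19:],s[17:]  1  'b'
   5  s[17:],s[8:]  3  'bcb'
   6  s[8:],s[2:]  2  'bc'
   7  s[2:],s[10:]  3  'bcd'
   8  s[10:],s[20:]  1  'b'
   9  s[20:],s[0:]  2  'bd'
  10  s[0:],s[18:]  0  ''
  11  s[18:],s[9:]  2  'cb'
  12  s[9:],s[5:]  1  'c'
  13  s[5:],s[3:]  2  'cd'
  14  s[3:],s[11:]  2  'cd'
  15  s[11:],s[21:]  0  ''
  16  s[21:],s[14:]  1  'd'
  17  s[14:],s[6:]  3  'dbb'
  18  s[6:],s[1:]  2  'db'
  19  s[1:],s[4:]  1  'd'
  20  s[4:],s[13:]  1  'd'
  21  s[13:],s[12:]  2  'dd'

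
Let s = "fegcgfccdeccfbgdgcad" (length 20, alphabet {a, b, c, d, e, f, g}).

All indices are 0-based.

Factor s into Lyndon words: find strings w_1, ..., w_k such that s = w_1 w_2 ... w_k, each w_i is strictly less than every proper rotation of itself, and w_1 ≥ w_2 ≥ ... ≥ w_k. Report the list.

["f", "eg", "cgf", "ccdeccf", "bgdgc", "ad"]

emit factor 1: 'f' (i=0, period=1)
emit factor 2: 'eg' (i=1, period=2)
emit factor 3: 'cgf' (i=3, period=3)
emit factor 4: 'ccdeccf' (i=6, period=7)
emit factor 5: 'bgdgc' (i=13, period=5)
emit factor 6: 'ad' (i=18, period=2)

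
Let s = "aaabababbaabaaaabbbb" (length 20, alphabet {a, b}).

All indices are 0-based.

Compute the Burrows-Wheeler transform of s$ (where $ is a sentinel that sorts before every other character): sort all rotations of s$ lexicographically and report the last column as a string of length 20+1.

rank  rotation               last
    0  $aaabababbaabaaaabbbb  b
    1  aaaabbbb$aaabababbaab  b
    2  aaabababbaabaaaabbbb$  $
    3  aaabbbb$aaabababbaaba  a
    4  aabaaaabbbb$aaabababb  b
    5  aabababbaabaaaabbbb$a  a
    6  aabbbb$aaabababbaabaa  a
    7  abaaaabbbb$aaabababba  a
    8  abababbaabaaaabbbb$aa  a
    9  ababbaabaaaabbbb$aaab  b
   10  abbaabaaaabbbb$aaabab  b
   11  abbbb$aaabababbaabaaa  a
   12  b$aaabababbaabaaaabbb  b
   13  baaaabbbb$aaabababbaa  a
   14  baabaaaabbbb$aaababab  b
   15  bababbaabaaaabbbb$aaa  a
   16  babbaabaaaabbbb$aaaba  a
   17  bb$aaabababbaabaaaabb  b
   18  bbaabaaaabbbb$aaababa  a
   19  bbb$aaabababbaabaaaab  b
   20  bbbb$aaabababbaabaaaa  a

bb$abaaaabbababaababa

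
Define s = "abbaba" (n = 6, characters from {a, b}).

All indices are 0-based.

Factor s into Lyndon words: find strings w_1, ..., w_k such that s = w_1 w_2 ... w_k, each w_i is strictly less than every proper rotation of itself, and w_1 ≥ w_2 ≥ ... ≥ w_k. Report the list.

["abb", "ab", "a"]

emit factor 1: 'abb' (i=0, period=3)
emit factor 2: 'ab' (i=3, period=2)
emit factor 3: 'a' (i=5, period=1)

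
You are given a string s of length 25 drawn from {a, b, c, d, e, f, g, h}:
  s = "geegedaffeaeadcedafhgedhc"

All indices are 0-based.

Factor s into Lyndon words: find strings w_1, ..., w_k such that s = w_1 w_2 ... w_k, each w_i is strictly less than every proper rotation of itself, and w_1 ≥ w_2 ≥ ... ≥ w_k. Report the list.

["g", "eeg", "e", "d", "affe", "ae", "adcedafhgedhc"]

emit factor 1: 'g' (i=0, period=1)
emit factor 2: 'eeg' (i=1, period=3)
emit factor 3: 'e' (i=4, period=1)
emit factor 4: 'd' (i=5, period=1)
emit factor 5: 'affe' (i=6, period=4)
emit factor 6: 'ae' (i=10, period=2)
emit factor 7: 'adcedafhgedhc' (i=12, period=13)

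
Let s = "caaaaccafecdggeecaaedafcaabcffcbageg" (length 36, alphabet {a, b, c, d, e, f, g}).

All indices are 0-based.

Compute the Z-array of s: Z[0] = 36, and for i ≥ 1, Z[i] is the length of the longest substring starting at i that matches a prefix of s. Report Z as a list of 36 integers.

[36, 0, 0, 0, 0, 1, 2, 0, 0, 0, 1, 0, 0, 0, 0, 0, 3, 0, 0, 0, 0, 0, 0, 3, 0, 0, 0, 1, 0, 0, 1, 0, 0, 0, 0, 0]

Z[0]=36
i=1: i≥r, start 0; Z[1]=0
i=2: i≥r, start 0; Z[2]=0
i=3: i≥r, start 0; Z[3]=0
i=4: i≥r, start 0; Z[4]=0
i=5: i≥r, start 0; Z[5]=1 grow→box=[5,6)
i=6: i≥r, start 0; Z[6]=2 grow→box=[6,8)
i=7: min(r-i=1, Z[1]=0)=0; Z[7]=0
i=8: i≥r, start 0; Z[8]=0
i=9: i≥r, start 0; Z[9]=0
i=10: i≥r, start 0; Z[10]=1 grow→box=[10,11)
i=11: i≥r, start 0; Z[11]=0
i=12: i≥r, start 0; Z[12]=0
i=13: i≥r, start 0; Z[13]=0
i=14: i≥r, start 0; Z[14]=0
i=15: i≥r, start 0; Z[15]=0
i=16: i≥r, start 0; Z[16]=3 grow→box=[16,19)
i=17: min(r-i=2, Z[1]=0)=0; Z[17]=0
i=18: min(r-i=1, Z[2]=0)=0; Z[18]=0
i=19: i≥r, start 0; Z[19]=0
i=20: i≥r, start 0; Z[20]=0
i=21: i≥r, start 0; Z[21]=0
i=22: i≥r, start 0; Z[22]=0
i=23: i≥r, start 0; Z[23]=3 grow→box=[23,26)
i=24: min(r-i=2, Z[1]=0)=0; Z[24]=0
i=25: min(r-i=1, Z[2]=0)=0; Z[25]=0
i=26: i≥r, start 0; Z[26]=0
i=27: i≥r, start 0; Z[27]=1 grow→box=[27,28)
i=28: i≥r, start 0; Z[28]=0
i=29: i≥r, start 0; Z[29]=0
i=30: i≥r, start 0; Z[30]=1 grow→box=[30,31)
i=31: i≥r, start 0; Z[31]=0
i=32: i≥r, start 0; Z[32]=0
i=33: i≥r, start 0; Z[33]=0
i=34: i≥r, start 0; Z[34]=0
i=35: i≥r, start 0; Z[35]=0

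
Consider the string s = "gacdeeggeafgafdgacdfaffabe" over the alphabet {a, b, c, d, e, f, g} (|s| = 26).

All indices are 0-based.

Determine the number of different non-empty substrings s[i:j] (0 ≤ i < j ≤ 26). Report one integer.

322

rank | idx | suffix
   0 |  23 | abe
   1 |   1 | acdeeggeafgafdgacdfaffabe
   2 |  16 | acdfaffabe
   3 |  12 | afdgacdfaffabe
   4 |  20 | affabe
   5 |   9 | afgafdgacdfaffabe
   6 |  24 | be
   7 |   2 | cdeeggeafgafdgacdfaffabe
   8 |  17 | cdfaffabe
   9 |   3 | deeggeafgafdgacdfaffabe
  10 |  18 | dfaffabe
  11 |  14 | dgacdfaffabe
  12 |  25 | e
  13 |   8 | eafgafdgacdfaffabe
  14 |   4 | eeggeafgafdgacdfaffabe
  15 |   5 | eggeafgafdgacdfaffabe
  16 |  22 | fabe
  17 |  19 | faffabe
  18 |  13 | fdgacdfaffabe
  19 |  21 | ffabe
  20 |  10 | fgafdgacdfaffabe
  21 |   0 | gacdeeggeafgafdgacdfaffabe
  22 |  15 | gacdfaffabe
  23 |  11 | gafdgacdfaffabe
  24 |   7 | geafgafdgacdfaffabe
  25 |   6 | ggeafgafdgacdfaffabe

SA = [23, 1, 16, 12, 20, 9, 24, 2, 17, 3, 18, 14, 25, 8, 4, 5, 22, 19, 13, 21, 10, 0, 15, 11, 7, 6]
rank  pair      lcp
   1  s[23:],s[1:]  1  'a'
   2  s[1:],s[16:]  3  'acd'
   3  s[16:],s[12:]  1  'a'
   4  s[12:],s[20:]  2  'af'
   5  s[20:],s[9:]  2  'af'
   6  s[9:],s[24:]  0  ''
   7  s[24:],s[2:]  0  ''
   8  s[2:],s[17:]  2  'cd'
   9  s[17:],s[3:]  0  ''
  10  s[3:],s[18:]  1  'd'
  11  s[18:],s[14:]  1  'd'
  12  s[14:],s[25:]  0  ''
  13  s[25:],s[8:]  1  'e'
  14  s[8:],s[4:]  1  'e'
  15  s[4:],s[5:]  1  'e'
  16  s[5:],s[22:]  0  ''
  17  s[22:],s[19:]  2  'fa'
  18  s[19:],s[13:]  1  'f'
  19  s[13:],s[21:]  1  'f'
  20  s[21:],s[10:]  1  'f'
  21  s[10:],s[0:]  0  ''
  22  s[0:],s[15:]  4  'gacd'
  23  s[15:],s[11:]  2  'ga'
  24  s[11:],s[7:]  1  'g'
  25  s[7:],s[6:]  1  'g'

n(n+1)/2 = 26·27/2 = 351
Σ LCP = 0 + 1 + 3 + 1 + 2 + 2 + 0 + 0 + 2 + 0 + 1 + 1 + 0 + 1 + 1 + 1 + 0 + 2 + 1 + 1 + 1 + 0 + 4 + 2 + 1 + 1 = 29
distinct = 351 − 29 = 322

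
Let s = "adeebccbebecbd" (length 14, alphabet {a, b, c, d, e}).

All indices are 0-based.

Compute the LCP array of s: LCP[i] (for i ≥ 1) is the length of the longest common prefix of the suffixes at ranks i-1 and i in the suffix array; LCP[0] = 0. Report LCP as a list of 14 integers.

rank | idx | suffix
   0 |   0 | adeebccbebecbd
   1 |   4 | bccbebecbd
   2 |  12 | bd
   3 |   7 | bebecbd
   4 |   9 | becbd
   5 |  11 | cbd
   6 |   6 | cbebecbd
   7 |   5 | ccbebecbd
   8 |  13 | d
   9 |   1 | deebccbebecbd
  10 |   3 | ebccbebecbd
  11 |   8 | ebecbd
  12 |  10 | ecbd
  13 |   2 | eebccbebecbd

SA = [0, 4, 12, 7, 9, 11, 6, 5, 13, 1, 3, 8, 10, 2]
i: (SA[i-1],SA[i]) lcp shared
  1: (0,4) 0 ''
  2: (4,12) 1 'b'
  3: (12,7) 1 'b'
  4: (7,9) 2 'be'
  5: (9,11) 0 ''
  6: (11,6) 2 'cb'
  7: (6,5) 1 'c'
  8: (5,13) 0 ''
  9: (13,1) 1 'd'
  10: (1,3) 0 ''
  11: (3,8) 2 'eb'
  12: (8,10) 1 'e'
  13: (10,2) 1 'e'

[0, 0, 1, 1, 2, 0, 2, 1, 0, 1, 0, 2, 1, 1]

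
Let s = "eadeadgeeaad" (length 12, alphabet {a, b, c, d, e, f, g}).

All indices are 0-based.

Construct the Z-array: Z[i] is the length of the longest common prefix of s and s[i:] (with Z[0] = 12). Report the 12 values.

Z[0]=12
i=1: outside box; Z[1]=0
i=2: outside box; Z[2]=0
i=3: outside box; Z[3]=3 grow→box=[3,6)
i=4: min(r-i=2, Z[1]=0)=0; Z[4]=0
i=5: min(r-i=1, Z[2]=0)=0; Z[5]=0
i=6: outside box; Z[6]=0
i=7: outside box; Z[7]=1 grow→box=[7,8)
i=8: outside box; Z[8]=2 grow→box=[8,10)
i=9: min(r-i=1, Z[1]=0)=0; Z[9]=0
i=10: outside box; Z[10]=0
i=11: outside box; Z[11]=0

[12, 0, 0, 3, 0, 0, 0, 1, 2, 0, 0, 0]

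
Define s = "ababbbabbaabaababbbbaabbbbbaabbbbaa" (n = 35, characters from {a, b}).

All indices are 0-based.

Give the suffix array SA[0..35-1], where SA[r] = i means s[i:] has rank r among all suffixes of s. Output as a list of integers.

[34, 33, 9, 12, 27, 20, 10, 0, 13, 6, 2, 28, 15, 21, 32, 8, 11, 26, 19, 5, 1, 14, 31, 7, 25, 18, 4, 30, 24, 17, 3, 29, 23, 16, 22]

rank | idx | suffix
   0 |  34 | a
   1 |  33 | aa
   2 |   9 | aabaababbbbaabbbbbaabbbbaa
   3 |  12 | aababbbbaabbbbbaabbbbaa
   4 |  27 | aabbbbaa
   5 |  20 | aabbbbbaabbbbaa
   6 |  10 | abaababbbbaabbbbbaabbbbaa
   7 |   0 | ababbbabbaabaababbbbaabbbbbaabbbbaa
   8 |  13 | ababbbbaabbbbbaabbbbaa
   9 |   6 | abbaabaababbbbaabbbbbaabbbbaa
  10 |   2 | abbbabbaabaababbbbaabbbbbaabbbbaa
  11 |  28 | abbbbaa
  12 |  15 | abbbbaabbbbbaabbbbaa
  13 |  21 | abbbbbaabbbbaa
  14 |  32 | baa
  15 |   8 | baabaababbbbaabbbbbaabbbbaa
  16 |  11 | baababbbbaabbbbbaabbbbaa
  17 |  26 | baabbbbaa
  18 |  19 | baabbbbbaabbbbaa
  19 |   5 | babbaabaababbbbaabbbbbaabbbbaa
  20 |   1 | babbbabbaabaababbbbaabbbbbaabbbbaa
  21 |  14 | babbbbaabbbbbaabbbbaa
  22 |  31 | bbaa
  23 |   7 | bbaabaababbbbaabbbbbaabbbbaa
  24 |  25 | bbaabbbbaa
  25 |  18 | bbaabbbbbaabbbbaa
  26 |   4 | bbabbaabaababbbbaabbbbbaabbbbaa
  27 |  30 | bbbaa
  28 |  24 | bbbaabbbbaa
  29 |  17 | bbbaabbbbbaabbbbaa
  30 |   3 | bbbabbaabaababbbbaabbbbbaabbbbaa
  31 |  29 | bbbbaa
  32 |  23 | bbbbaabbbbaa
  33 |  16 | bbbbaabbbbbaabbbbaa
  34 |  22 | bbbbbaabbbbaa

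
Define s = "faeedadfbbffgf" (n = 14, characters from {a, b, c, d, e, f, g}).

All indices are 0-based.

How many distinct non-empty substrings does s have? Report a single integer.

97

rank | idx | suffix
   0 |   5 | adfbbffgf
   1 |   1 | aeedadfbbffgf
   2 |   8 | bbffgf
   3 |   9 | bffgf
   4 |   4 | dadfbbffgf
   5 |   6 | dfbbffgf
   6 |   3 | edadfbbffgf
   7 |   2 | eedadfbbffgf
   8 |  13 | f
   9 |   0 | faeedadfbbffgf
  10 |   7 | fbbffgf
  11 |  10 | ffgf
  12 |  11 | fgf
  13 |  12 | gf

SA = [5, 1, 8, 9, 4, 6, 3, 2, 13, 0, 7, 10, 11, 12]
i: (SA[i-1],SA[i]) lcp shared
  1: (5,1) 1 'a'
  2: (1,8) 0 ''
  3: (8,9) 1 'b'
  4: (9,4) 0 ''
  5: (4,6) 1 'd'
  6: (6,3) 0 ''
  7: (3,2) 1 'e'
  8: (2,13) 0 ''
  9: (13,0) 1 'f'
  10: (0,7) 1 'f'
  11: (7,10) 1 'f'
  12: (10,11) 1 'f'
  13: (11,12) 0 ''

n(n+1)/2 = 14·15/2 = 105
Σ LCP = 0 + 1 + 0 + 1 + 0 + 1 + 0 + 1 + 0 + 1 + 1 + 1 + 1 + 0 = 8
distinct = 105 − 8 = 97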